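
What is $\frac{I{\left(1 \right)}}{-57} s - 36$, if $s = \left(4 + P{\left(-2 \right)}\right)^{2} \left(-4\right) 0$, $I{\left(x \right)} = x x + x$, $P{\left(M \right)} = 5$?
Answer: $-36$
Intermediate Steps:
$I{\left(x \right)} = x + x^{2}$ ($I{\left(x \right)} = x^{2} + x = x + x^{2}$)
$s = 0$ ($s = \left(4 + 5\right)^{2} \left(-4\right) 0 = 9^{2} \left(-4\right) 0 = 81 \left(-4\right) 0 = \left(-324\right) 0 = 0$)
$\frac{I{\left(1 \right)}}{-57} s - 36 = \frac{1 \left(1 + 1\right)}{-57} \cdot 0 - 36 = 1 \cdot 2 \left(- \frac{1}{57}\right) 0 - 36 = 2 \left(- \frac{1}{57}\right) 0 - 36 = \left(- \frac{2}{57}\right) 0 - 36 = 0 - 36 = -36$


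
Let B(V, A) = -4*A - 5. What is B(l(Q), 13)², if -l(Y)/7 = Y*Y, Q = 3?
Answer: 3249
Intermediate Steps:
l(Y) = -7*Y² (l(Y) = -7*Y*Y = -7*Y²)
B(V, A) = -5 - 4*A
B(l(Q), 13)² = (-5 - 4*13)² = (-5 - 52)² = (-57)² = 3249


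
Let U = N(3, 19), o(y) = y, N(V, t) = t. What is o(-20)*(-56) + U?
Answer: 1139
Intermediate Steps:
U = 19
o(-20)*(-56) + U = -20*(-56) + 19 = 1120 + 19 = 1139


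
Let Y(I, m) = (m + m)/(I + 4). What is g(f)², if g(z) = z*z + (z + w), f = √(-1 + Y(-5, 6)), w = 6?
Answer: (-7 + I*√13)² ≈ 36.0 - 50.478*I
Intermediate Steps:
Y(I, m) = 2*m/(4 + I) (Y(I, m) = (2*m)/(4 + I) = 2*m/(4 + I))
f = I*√13 (f = √(-1 + 2*6/(4 - 5)) = √(-1 + 2*6/(-1)) = √(-1 + 2*6*(-1)) = √(-1 - 12) = √(-13) = I*√13 ≈ 3.6056*I)
g(z) = 6 + z + z² (g(z) = z*z + (z + 6) = z² + (6 + z) = 6 + z + z²)
g(f)² = (6 + I*√13 + (I*√13)²)² = (6 + I*√13 - 13)² = (-7 + I*√13)²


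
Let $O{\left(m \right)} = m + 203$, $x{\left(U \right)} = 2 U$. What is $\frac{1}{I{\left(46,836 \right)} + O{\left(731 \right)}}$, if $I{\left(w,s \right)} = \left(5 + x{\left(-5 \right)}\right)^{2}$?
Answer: $\frac{1}{959} \approx 0.0010428$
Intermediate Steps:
$O{\left(m \right)} = 203 + m$
$I{\left(w,s \right)} = 25$ ($I{\left(w,s \right)} = \left(5 + 2 \left(-5\right)\right)^{2} = \left(5 - 10\right)^{2} = \left(-5\right)^{2} = 25$)
$\frac{1}{I{\left(46,836 \right)} + O{\left(731 \right)}} = \frac{1}{25 + \left(203 + 731\right)} = \frac{1}{25 + 934} = \frac{1}{959}$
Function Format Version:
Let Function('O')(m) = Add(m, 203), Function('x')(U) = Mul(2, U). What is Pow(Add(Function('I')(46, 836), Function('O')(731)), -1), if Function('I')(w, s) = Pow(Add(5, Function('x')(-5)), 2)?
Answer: Rational(1, 959) ≈ 0.0010428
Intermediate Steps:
Function('O')(m) = Add(203, m)
Function('I')(w, s) = 25 (Function('I')(w, s) = Pow(Add(5, Mul(2, -5)), 2) = Pow(Add(5, -10), 2) = Pow(-5, 2) = 25)
Pow(Add(Function('I')(46, 836), Function('O')(731)), -1) = Pow(Add(25, Add(203, 731)), -1) = Pow(Add(25, 934), -1) = Pow(959, -1) = Rational(1, 959)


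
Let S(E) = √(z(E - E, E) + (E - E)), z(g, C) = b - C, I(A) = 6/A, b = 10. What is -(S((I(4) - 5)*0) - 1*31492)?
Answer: 31492 - √10 ≈ 31489.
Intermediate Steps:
z(g, C) = 10 - C
S(E) = √(10 - E) (S(E) = √((10 - E) + (E - E)) = √((10 - E) + 0) = √(10 - E))
-(S((I(4) - 5)*0) - 1*31492) = -(√(10 - (6/4 - 5)*0) - 1*31492) = -(√(10 - (6*(¼) - 5)*0) - 31492) = -(√(10 - (3/2 - 5)*0) - 31492) = -(√(10 - (-7)*0/2) - 31492) = -(√(10 - 1*0) - 31492) = -(√(10 + 0) - 31492) = -(√10 - 31492) = -(-31492 + √10) = 31492 - √10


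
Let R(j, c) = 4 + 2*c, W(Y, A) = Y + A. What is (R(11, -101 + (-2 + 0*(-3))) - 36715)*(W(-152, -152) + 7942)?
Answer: -281972046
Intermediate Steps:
W(Y, A) = A + Y
(R(11, -101 + (-2 + 0*(-3))) - 36715)*(W(-152, -152) + 7942) = ((4 + 2*(-101 + (-2 + 0*(-3)))) - 36715)*((-152 - 152) + 7942) = ((4 + 2*(-101 + (-2 + 0))) - 36715)*(-304 + 7942) = ((4 + 2*(-101 - 2)) - 36715)*7638 = ((4 + 2*(-103)) - 36715)*7638 = ((4 - 206) - 36715)*7638 = (-202 - 36715)*7638 = -36917*7638 = -281972046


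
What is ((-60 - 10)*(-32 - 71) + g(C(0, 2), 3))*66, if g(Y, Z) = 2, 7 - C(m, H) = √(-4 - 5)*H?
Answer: 475992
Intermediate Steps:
C(m, H) = 7 - 3*I*H (C(m, H) = 7 - √(-4 - 5)*H = 7 - √(-9)*H = 7 - 3*I*H)
((-60 - 10)*(-32 - 71) + g(C(0, 2), 3))*66 = ((-60 - 10)*(-32 - 71) + 2)*66 = (-70*(-103) + 2)*66 = (7210 + 2)*66 = 7212*66 = 475992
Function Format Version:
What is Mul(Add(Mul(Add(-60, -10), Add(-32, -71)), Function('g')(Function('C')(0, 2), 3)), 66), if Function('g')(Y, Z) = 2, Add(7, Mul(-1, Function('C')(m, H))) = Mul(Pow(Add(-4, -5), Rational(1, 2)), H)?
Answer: 475992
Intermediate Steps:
Function('C')(m, H) = Add(7, Mul(-3, I, H)) (Function('C')(m, H) = Add(7, Mul(-1, Mul(Pow(Add(-4, -5), Rational(1, 2)), H))) = Add(7, Mul(-1, Mul(Pow(-9, Rational(1, 2)), H))) = Add(7, Mul(-1, Mul(Mul(3, I), H))) = Add(7, Mul(-1, Mul(3, I, H))) = Add(7, Mul(-3, I, H)))
Mul(Add(Mul(Add(-60, -10), Add(-32, -71)), Function('g')(Function('C')(0, 2), 3)), 66) = Mul(Add(Mul(Add(-60, -10), Add(-32, -71)), 2), 66) = Mul(Add(Mul(-70, -103), 2), 66) = Mul(Add(7210, 2), 66) = Mul(7212, 66) = 475992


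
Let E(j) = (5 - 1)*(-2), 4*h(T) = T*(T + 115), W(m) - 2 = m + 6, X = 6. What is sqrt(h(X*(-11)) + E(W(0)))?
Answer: I*sqrt(3266)/2 ≈ 28.574*I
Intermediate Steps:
W(m) = 8 + m (W(m) = 2 + (m + 6) = 2 + (6 + m) = 8 + m)
h(T) = T*(115 + T)/4 (h(T) = (T*(T + 115))/4 = (T*(115 + T))/4 = T*(115 + T)/4)
E(j) = -8 (E(j) = 4*(-2) = -8)
sqrt(h(X*(-11)) + E(W(0))) = sqrt((6*(-11))*(115 + 6*(-11))/4 - 8) = sqrt((1/4)*(-66)*(115 - 66) - 8) = sqrt((1/4)*(-66)*49 - 8) = sqrt(-1617/2 - 8) = sqrt(-1633/2) = I*sqrt(3266)/2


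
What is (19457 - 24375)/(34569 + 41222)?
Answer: -4918/75791 ≈ -0.064889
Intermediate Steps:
(19457 - 24375)/(34569 + 41222) = -4918/75791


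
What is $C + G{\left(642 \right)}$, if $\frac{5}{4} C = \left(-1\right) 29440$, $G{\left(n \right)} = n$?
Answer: $-22910$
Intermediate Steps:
$C = -23552$ ($C = \frac{4 \left(\left(-1\right) 29440\right)}{5} = \frac{4}{5} \left(-29440\right) = -23552$)
$C + G{\left(642 \right)} = -23552 + 642 = -22910$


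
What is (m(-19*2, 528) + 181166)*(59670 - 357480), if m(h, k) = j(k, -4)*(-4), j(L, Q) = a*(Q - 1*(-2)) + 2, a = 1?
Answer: -53953046460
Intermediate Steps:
j(L, Q) = 4 + Q (j(L, Q) = 1*(Q - 1*(-2)) + 2 = 1*(Q + 2) + 2 = 1*(2 + Q) + 2 = (2 + Q) + 2 = 4 + Q)
m(h, k) = 0 (m(h, k) = (4 - 4)*(-4) = 0*(-4) = 0)
(m(-19*2, 528) + 181166)*(59670 - 357480) = (0 + 181166)*(59670 - 357480) = 181166*(-297810) = -53953046460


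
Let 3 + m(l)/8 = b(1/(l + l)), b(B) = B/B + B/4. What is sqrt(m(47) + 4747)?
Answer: sqrt(10450826)/47 ≈ 68.782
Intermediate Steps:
b(B) = 1 + B/4 (b(B) = 1 + B*(1/4) = 1 + B/4)
m(l) = -16 + 1/l (m(l) = -24 + 8*(1 + 1/(4*(l + l))) = -24 + 8*(1 + 1/(4*((2*l)))) = -24 + 8*(1 + (1/(2*l))/4) = -24 + 8*(1 + 1/(8*l)) = -24 + (8 + 1/l) = -16 + 1/l)
sqrt(m(47) + 4747) = sqrt((-16 + 1/47) + 4747) = sqrt(-751/47 + 4747) = sqrt(222358/47) = sqrt(10450826)/47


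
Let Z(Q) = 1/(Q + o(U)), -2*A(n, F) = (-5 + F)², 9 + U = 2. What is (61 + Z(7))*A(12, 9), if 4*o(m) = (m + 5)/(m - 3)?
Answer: -68968/141 ≈ -489.13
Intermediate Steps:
U = -7 (U = -9 + 2 = -7)
o(m) = (5 + m)/(4*(-3 + m)) (o(m) = ((m + 5)/(m - 3))/4 = ((5 + m)/(-3 + m))/4 = (5 + m)/(4*(-3 + m)))
A(n, F) = -(-5 + F)²/2
Z(Q) = 1/(1/20 + Q) (Z(Q) = 1/(Q + (5 - 7)/(4*(-3 - 7))) = 1/(Q + (¼)*(-2)/(-10)) = 1/(Q + (¼)*(-⅒)*(-2)) = 1/(Q + 1/20) = 1/(1/20 + Q))
(61 + Z(7))*A(12, 9) = (61 + 20/(1 + 20*7))*(-(-5 + 9)²/2) = (61 + 20/(1 + 140))*(-½*4²) = (61 + 20/141)*(-½*16) = (61 + 20*(1/141))*(-8) = (61 + 20/141)*(-8) = (8621/141)*(-8) = -68968/141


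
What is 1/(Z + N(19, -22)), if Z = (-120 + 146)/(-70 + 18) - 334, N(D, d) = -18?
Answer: -2/705 ≈ -0.0028369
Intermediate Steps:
Z = -669/2 (Z = 26/(-52) - 334 = 26*(-1/52) - 334 = -1/2 - 334 = -669/2 ≈ -334.50)
1/(Z + N(19, -22)) = 1/(-669/2 - 18) = 1/(-705/2) = -2/705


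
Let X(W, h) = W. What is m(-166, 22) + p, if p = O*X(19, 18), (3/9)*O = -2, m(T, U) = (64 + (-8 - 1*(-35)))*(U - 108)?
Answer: -7940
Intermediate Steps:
m(T, U) = -9828 + 91*U (m(T, U) = (64 + (-8 + 35))*(-108 + U) = (64 + 27)*(-108 + U) = 91*(-108 + U) = -9828 + 91*U)
O = -6 (O = 3*(-2) = -6)
p = -114 (p = -6*19 = -114)
m(-166, 22) + p = (-9828 + 91*22) - 114 = (-9828 + 2002) - 114 = -7826 - 114 = -7940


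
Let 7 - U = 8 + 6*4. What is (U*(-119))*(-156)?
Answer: -464100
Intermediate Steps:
U = -25 (U = 7 - (8 + 6*4) = 7 - (8 + 24) = 7 - 1*32 = 7 - 32 = -25)
(U*(-119))*(-156) = -25*(-119)*(-156) = 2975*(-156) = -464100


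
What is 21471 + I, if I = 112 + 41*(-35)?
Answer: 20148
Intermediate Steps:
I = -1323 (I = 112 - 1435 = -1323)
21471 + I = 21471 - 1323 = 20148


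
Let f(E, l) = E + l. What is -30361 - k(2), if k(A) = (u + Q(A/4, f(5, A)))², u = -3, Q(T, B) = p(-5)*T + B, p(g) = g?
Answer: -121453/4 ≈ -30363.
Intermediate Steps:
Q(T, B) = B - 5*T (Q(T, B) = -5*T + B = B - 5*T)
k(A) = (2 - A/4)² (k(A) = (-3 + ((5 + A) - 5*A/4))² = (-3 + (5 - A/4))² = (2 - A/4)²)
-30361 - k(2) = -30361 - (8 - 1*2)²/16 = -30361 - (8 - 2)²/16 = -30361 - 6²/16 = -30361 - 36/16 = -30361 - 1*9/4 = -30361 - 9/4 = -121453/4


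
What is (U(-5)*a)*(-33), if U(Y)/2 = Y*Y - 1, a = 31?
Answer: -49104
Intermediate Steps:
U(Y) = -2 + 2*Y² (U(Y) = 2*(Y*Y - 1) = 2*(Y² - 1) = 2*(-1 + Y²) = -2 + 2*Y²)
(U(-5)*a)*(-33) = ((-2 + 2*(-5)²)*31)*(-33) = ((-2 + 2*25)*31)*(-33) = ((-2 + 50)*31)*(-33) = (48*31)*(-33) = 1488*(-33) = -49104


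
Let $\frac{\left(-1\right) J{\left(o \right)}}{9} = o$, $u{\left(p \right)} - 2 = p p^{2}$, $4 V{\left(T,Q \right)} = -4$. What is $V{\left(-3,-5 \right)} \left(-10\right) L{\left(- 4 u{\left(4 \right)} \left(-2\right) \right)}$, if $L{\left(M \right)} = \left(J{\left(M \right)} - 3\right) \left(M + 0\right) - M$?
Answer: $-25111680$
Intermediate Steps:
$V{\left(T,Q \right)} = -1$ ($V{\left(T,Q \right)} = \frac{1}{4} \left(-4\right) = -1$)
$u{\left(p \right)} = 2 + p^{3}$ ($u{\left(p \right)} = 2 + p p^{2} = 2 + p^{3}$)
$J{\left(o \right)} = - 9 o$
$L{\left(M \right)} = - M + M \left(-3 - 9 M\right)$ ($L{\left(M \right)} = \left(- 9 M - 3\right) \left(M + 0\right) - M = \left(-3 - 9 M\right) M - M = M \left(-3 - 9 M\right) - M = - M + M \left(-3 - 9 M\right)$)
$V{\left(-3,-5 \right)} \left(-10\right) L{\left(- 4 u{\left(4 \right)} \left(-2\right) \right)} = \left(-1\right) \left(-10\right) \left(- - 4 \left(2 + 4^{3}\right) \left(-2\right) \left(4 + 9 - 4 \left(2 + 4^{3}\right) \left(-2\right)\right)\right) = 10 \left(- - 4 \left(2 + 64\right) \left(-2\right) \left(4 + 9 - 4 \left(2 + 64\right) \left(-2\right)\right)\right) = 10 \left(- \left(-4\right) 66 \left(-2\right) \left(4 + 9 \left(-4\right) 66 \left(-2\right)\right)\right) = 10 \left(- \left(-264\right) \left(-2\right) \left(4 + 9 \left(\left(-264\right) \left(-2\right)\right)\right)\right) = 10 \left(\left(-1\right) 528 \left(4 + 9 \cdot 528\right)\right) = 10 \left(\left(-1\right) 528 \left(4 + 4752\right)\right) = 10 \left(\left(-1\right) 528 \cdot 4756\right) = 10 \left(-2511168\right) = -25111680$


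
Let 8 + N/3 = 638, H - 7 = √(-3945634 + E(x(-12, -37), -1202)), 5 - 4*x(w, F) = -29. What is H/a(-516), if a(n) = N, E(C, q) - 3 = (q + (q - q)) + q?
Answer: 1/270 + I*√3948035/1890 ≈ 0.0037037 + 1.0513*I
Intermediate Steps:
x(w, F) = 17/2 (x(w, F) = 5/4 - ¼*(-29) = 5/4 + 29/4 = 17/2)
E(C, q) = 3 + 2*q (E(C, q) = 3 + ((q + (q - q)) + q) = 3 + ((q + 0) + q) = 3 + (q + q) = 3 + 2*q)
H = 7 + I*√3948035 (H = 7 + √(-3945634 + (3 + 2*(-1202))) = 7 + √(-3945634 + (3 - 2404)) = 7 + √(-3945634 - 2401) = 7 + √(-3948035) = 7 + I*√3948035 ≈ 7.0 + 1987.0*I)
N = 1890 (N = -24 + 3*638 = -24 + 1914 = 1890)
a(n) = 1890
H/a(-516) = (7 + I*√3948035)/1890 = (7 + I*√3948035)*(1/1890) = 1/270 + I*√3948035/1890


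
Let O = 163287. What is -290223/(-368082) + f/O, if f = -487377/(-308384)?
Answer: 90212265814329/114412378139488 ≈ 0.78848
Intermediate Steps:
f = 487377/308384 (f = -487377*(-1/308384) = 487377/308384 ≈ 1.5804)
-290223/(-368082) + f/O = -290223/(-368082) + (487377/308384)/163287 = -290223*(-1/368082) + (487377/308384)*(1/163287) = 32247/40898 + 54153/5595010912 = 90212265814329/114412378139488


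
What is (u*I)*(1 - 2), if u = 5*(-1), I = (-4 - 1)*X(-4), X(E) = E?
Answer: 100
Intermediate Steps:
I = 20 (I = (-4 - 1)*(-4) = -5*(-4) = 20)
u = -5
(u*I)*(1 - 2) = (-5*20)*(1 - 2) = -100*(-1) = 100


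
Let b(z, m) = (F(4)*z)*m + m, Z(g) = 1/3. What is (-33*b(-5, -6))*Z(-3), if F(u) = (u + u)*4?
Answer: -10494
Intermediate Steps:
Z(g) = ⅓
F(u) = 8*u (F(u) = (2*u)*4 = 8*u)
b(z, m) = m + 32*m*z (b(z, m) = ((8*4)*z)*m + m = (32*z)*m + m = 32*m*z + m = m + 32*m*z)
(-33*b(-5, -6))*Z(-3) = -(-198)*(1 + 32*(-5))*(⅓) = -(-198)*(1 - 160)*(⅓) = -(-198)*(-159)*(⅓) = -33*954*(⅓) = -31482*⅓ = -10494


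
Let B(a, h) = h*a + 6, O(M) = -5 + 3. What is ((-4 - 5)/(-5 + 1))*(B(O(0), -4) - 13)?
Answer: 9/4 ≈ 2.2500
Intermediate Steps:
O(M) = -2
B(a, h) = 6 + a*h (B(a, h) = a*h + 6 = 6 + a*h)
((-4 - 5)/(-5 + 1))*(B(O(0), -4) - 13) = ((-4 - 5)/(-5 + 1))*((6 - 2*(-4)) - 13) = (-9/(-4))*((6 + 8) - 13) = (-9*(-¼))*(14 - 13) = (9/4)*1 = 9/4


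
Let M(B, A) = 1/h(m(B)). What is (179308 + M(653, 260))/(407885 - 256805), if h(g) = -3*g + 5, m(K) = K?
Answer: 116789277/98403440 ≈ 1.1868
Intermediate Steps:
h(g) = 5 - 3*g
M(B, A) = 1/(5 - 3*B)
(179308 + M(653, 260))/(407885 - 256805) = (179308 - 1/(-5 + 3*653))/(407885 - 256805) = (179308 - 1/(-5 + 1959))/151080 = (179308 - 1/1954)*(1/151080) = (350367831/1954)*(1/151080) = 116789277/98403440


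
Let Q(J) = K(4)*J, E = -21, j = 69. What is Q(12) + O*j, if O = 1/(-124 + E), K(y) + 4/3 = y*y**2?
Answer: 108971/145 ≈ 751.52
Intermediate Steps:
K(y) = -4/3 + y**3 (K(y) = -4/3 + y*y**2 = -4/3 + y**3)
Q(J) = 188*J/3 (Q(J) = (-4/3 + 4**3)*J = (-4/3 + 64)*J = 188*J/3)
O = -1/145 (O = 1/(-124 - 21) = 1/(-145) = -1/145 ≈ -0.0068966)
Q(12) + O*j = (188/3)*12 - 1/145*69 = 752 - 69/145 = 108971/145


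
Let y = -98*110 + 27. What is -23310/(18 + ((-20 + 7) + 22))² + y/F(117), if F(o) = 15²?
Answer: -161527/2025 ≈ -79.766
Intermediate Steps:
F(o) = 225
y = -10753 (y = -10780 + 27 = -10753)
-23310/(18 + ((-20 + 7) + 22))² + y/F(117) = -23310/(18 + ((-20 + 7) + 22))² - 10753/225 = -23310/(18 + (-13 + 22))² - 10753*1/225 = -23310/(18 + 9)² - 10753/225 = -23310/(27²) - 10753/225 = -23310/729 - 10753/225 = -23310*1/729 - 10753/225 = -2590/81 - 10753/225 = -161527/2025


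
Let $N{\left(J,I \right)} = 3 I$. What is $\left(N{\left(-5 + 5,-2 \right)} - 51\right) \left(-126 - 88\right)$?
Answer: $12198$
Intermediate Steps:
$\left(N{\left(-5 + 5,-2 \right)} - 51\right) \left(-126 - 88\right) = \left(3 \left(-2\right) - 51\right) \left(-126 - 88\right) = \left(-6 - 51\right) \left(-214\right) = \left(-57\right) \left(-214\right) = 12198$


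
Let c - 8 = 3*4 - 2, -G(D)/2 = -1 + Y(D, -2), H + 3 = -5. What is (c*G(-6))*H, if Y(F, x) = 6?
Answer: 1440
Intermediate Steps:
H = -8 (H = -3 - 5 = -8)
G(D) = -10 (G(D) = -2*(-1 + 6) = -2*5 = -10)
c = 18 (c = 8 + (3*4 - 2) = 8 + (12 - 2) = 8 + 10 = 18)
(c*G(-6))*H = (18*(-10))*(-8) = -180*(-8) = 1440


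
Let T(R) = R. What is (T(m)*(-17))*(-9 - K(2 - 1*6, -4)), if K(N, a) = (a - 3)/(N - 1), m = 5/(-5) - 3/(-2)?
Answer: 442/5 ≈ 88.400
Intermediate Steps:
m = ½ (m = 5*(-⅕) - 3*(-½) = -1 + 3/2 = ½ ≈ 0.50000)
K(N, a) = (-3 + a)/(-1 + N)
(T(m)*(-17))*(-9 - K(2 - 1*6, -4)) = ((½)*(-17))*(-9 - (-3 - 4)/(-1 + (2 - 1*6))) = -17*(-9 - (-7)/(-1 + (2 - 6)))/2 = -17*(-9 - (-7)/(-1 - 4))/2 = -17*(-9 - (-7)/(-5))/2 = -17*(-9 - (-1)*(-7)/5)/2 = -17*(-9 - 1*7/5)/2 = -17*(-9 - 7/5)/2 = -17/2*(-52/5) = 442/5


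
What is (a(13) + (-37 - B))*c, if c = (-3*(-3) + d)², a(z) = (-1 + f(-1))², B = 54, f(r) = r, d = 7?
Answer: -22272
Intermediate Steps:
a(z) = 4 (a(z) = (-1 - 1)² = (-2)² = 4)
c = 256 (c = (-3*(-3) + 7)² = (9 + 7)² = 16² = 256)
(a(13) + (-37 - B))*c = (4 + (-37 - 1*54))*256 = (4 + (-37 - 54))*256 = (4 - 91)*256 = -87*256 = -22272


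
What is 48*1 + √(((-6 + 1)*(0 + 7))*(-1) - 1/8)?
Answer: 48 + 3*√62/4 ≈ 53.906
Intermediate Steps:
48*1 + √(((-6 + 1)*(0 + 7))*(-1) - 1/8) = 48 + √(-5*7*(-1) - 1*⅛) = 48 + √(-35*(-1) - ⅛) = 48 + √(35 - ⅛) = 48 + √(279/8) = 48 + 3*√62/4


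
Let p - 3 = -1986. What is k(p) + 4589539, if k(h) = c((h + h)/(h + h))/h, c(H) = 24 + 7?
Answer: 9101055806/1983 ≈ 4.5895e+6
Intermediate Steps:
p = -1983 (p = 3 - 1986 = -1983)
c(H) = 31
k(h) = 31/h
k(p) + 4589539 = 31/(-1983) + 4589539 = 31*(-1/1983) + 4589539 = -31/1983 + 4589539 = 9101055806/1983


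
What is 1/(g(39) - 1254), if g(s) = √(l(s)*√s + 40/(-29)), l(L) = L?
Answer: -1/(1254 - √(-1160 + 32799*√39)/29) ≈ -0.00080747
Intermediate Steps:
g(s) = √(-40/29 + s^(3/2)) (g(s) = √(s*√s + 40/(-29)) = √(s^(3/2) + 40*(-1/29)) = √(s^(3/2) - 40/29) = √(-40/29 + s^(3/2)))
1/(g(39) - 1254) = 1/(√(-1160 + 841*39^(3/2))/29 - 1254) = 1/(√(-1160 + 841*(39*√39))/29 - 1254) = 1/(√(-1160 + 32799*√39)/29 - 1254) = 1/(-1254 + √(-1160 + 32799*√39)/29)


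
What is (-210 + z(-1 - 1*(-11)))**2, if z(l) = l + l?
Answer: 36100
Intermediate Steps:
z(l) = 2*l
(-210 + z(-1 - 1*(-11)))**2 = (-210 + 2*(-1 - 1*(-11)))**2 = (-210 + 2*(-1 + 11))**2 = (-210 + 2*10)**2 = (-210 + 20)**2 = (-190)**2 = 36100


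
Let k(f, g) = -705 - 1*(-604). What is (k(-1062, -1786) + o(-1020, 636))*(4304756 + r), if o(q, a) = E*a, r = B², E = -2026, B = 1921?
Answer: -10302648949089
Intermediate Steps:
r = 3690241 (r = 1921² = 3690241)
k(f, g) = -101 (k(f, g) = -705 + 604 = -101)
o(q, a) = -2026*a
(k(-1062, -1786) + o(-1020, 636))*(4304756 + r) = (-101 - 2026*636)*(4304756 + 3690241) = (-101 - 1288536)*7994997 = -1288637*7994997 = -10302648949089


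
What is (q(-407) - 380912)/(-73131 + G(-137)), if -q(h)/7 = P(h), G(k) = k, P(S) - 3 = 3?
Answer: 190477/36634 ≈ 5.1995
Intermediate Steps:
P(S) = 6 (P(S) = 3 + 3 = 6)
q(h) = -42 (q(h) = -7*6 = -42)
(q(-407) - 380912)/(-73131 + G(-137)) = (-42 - 380912)/(-73131 - 137) = -380954/(-73268) = -380954*(-1/73268) = 190477/36634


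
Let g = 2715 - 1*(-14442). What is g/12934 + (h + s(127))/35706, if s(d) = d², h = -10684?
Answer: 5174496/3498647 ≈ 1.4790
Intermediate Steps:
g = 17157 (g = 2715 + 14442 = 17157)
g/12934 + (h + s(127))/35706 = 17157/12934 + (-10684 + 127²)/35706 = 17157*(1/12934) + (-10684 + 16129)*(1/35706) = 17157/12934 + 5445*(1/35706) = 17157/12934 + 165/1082 = 5174496/3498647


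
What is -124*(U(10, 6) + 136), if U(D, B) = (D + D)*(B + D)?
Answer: -56544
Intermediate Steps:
U(D, B) = 2*D*(B + D) (U(D, B) = (2*D)*(B + D) = 2*D*(B + D))
-124*(U(10, 6) + 136) = -124*(2*10*(6 + 10) + 136) = -124*(2*10*16 + 136) = -124*(320 + 136) = -124*456 = -56544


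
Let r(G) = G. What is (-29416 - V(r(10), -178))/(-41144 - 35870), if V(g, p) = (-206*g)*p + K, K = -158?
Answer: 197969/38507 ≈ 5.1411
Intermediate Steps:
V(g, p) = -158 - 206*g*p (V(g, p) = (-206*g)*p - 158 = -206*g*p - 158 = -158 - 206*g*p)
(-29416 - V(r(10), -178))/(-41144 - 35870) = (-29416 - (-158 - 206*10*(-178)))/(-41144 - 35870) = (-29416 - (-158 + 366680))/(-77014) = (-29416 - 1*366522)*(-1/77014) = (-29416 - 366522)*(-1/77014) = -395938*(-1/77014) = 197969/38507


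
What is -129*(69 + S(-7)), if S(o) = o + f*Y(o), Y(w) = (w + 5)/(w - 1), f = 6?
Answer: -16383/2 ≈ -8191.5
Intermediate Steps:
Y(w) = (5 + w)/(-1 + w)
S(o) = o + 6*(5 + o)/(-1 + o) (S(o) = o + 6*((5 + o)/(-1 + o)) = o + 6*(5 + o)/(-1 + o))
-129*(69 + S(-7)) = -129*(69 + (30 + (-7)² + 5*(-7))/(-1 - 7)) = -129*(69 + (30 + 49 - 35)/(-8)) = -129*(69 - ⅛*44) = -129*(69 - 11/2) = -129*127/2 = -16383/2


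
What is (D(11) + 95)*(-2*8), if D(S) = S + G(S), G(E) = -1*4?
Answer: -1632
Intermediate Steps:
G(E) = -4
D(S) = -4 + S (D(S) = S - 4 = -4 + S)
(D(11) + 95)*(-2*8) = ((-4 + 11) + 95)*(-2*8) = (7 + 95)*(-16) = 102*(-16) = -1632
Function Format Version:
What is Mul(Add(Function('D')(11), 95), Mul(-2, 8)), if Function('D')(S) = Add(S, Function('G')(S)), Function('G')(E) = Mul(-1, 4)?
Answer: -1632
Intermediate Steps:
Function('G')(E) = -4
Function('D')(S) = Add(-4, S) (Function('D')(S) = Add(S, -4) = Add(-4, S))
Mul(Add(Function('D')(11), 95), Mul(-2, 8)) = Mul(Add(Add(-4, 11), 95), Mul(-2, 8)) = Mul(Add(7, 95), -16) = Mul(102, -16) = -1632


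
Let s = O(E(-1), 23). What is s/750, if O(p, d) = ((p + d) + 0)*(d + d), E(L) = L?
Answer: 506/375 ≈ 1.3493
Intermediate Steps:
O(p, d) = 2*d*(d + p) (O(p, d) = ((d + p) + 0)*(2*d) = (d + p)*(2*d) = 2*d*(d + p))
s = 1012 (s = 2*23*(23 - 1) = 2*23*22 = 1012)
s/750 = 1012/750 = 1012*(1/750) = 506/375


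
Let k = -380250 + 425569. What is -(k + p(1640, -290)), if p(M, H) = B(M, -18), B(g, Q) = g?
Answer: -46959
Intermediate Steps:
p(M, H) = M
k = 45319
-(k + p(1640, -290)) = -(45319 + 1640) = -1*46959 = -46959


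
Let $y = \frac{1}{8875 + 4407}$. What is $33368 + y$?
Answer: $\frac{443193777}{13282} \approx 33368.0$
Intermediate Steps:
$y = \frac{1}{13282} \approx 7.529 \cdot 10^{-5}$
$33368 + y = 33368 + \frac{1}{13282} = \frac{443193777}{13282}$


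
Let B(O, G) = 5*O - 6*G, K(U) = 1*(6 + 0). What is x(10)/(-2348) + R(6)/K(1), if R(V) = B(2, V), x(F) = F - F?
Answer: -13/3 ≈ -4.3333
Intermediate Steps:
K(U) = 6 (K(U) = 1*6 = 6)
x(F) = 0
B(O, G) = -6*G + 5*O
R(V) = 10 - 6*V (R(V) = -6*V + 5*2 = -6*V + 10 = 10 - 6*V)
x(10)/(-2348) + R(6)/K(1) = 0/(-2348) + (10 - 6*6)/6 = 0*(-1/2348) + (10 - 36)*(⅙) = 0 - 26*⅙ = 0 - 13/3 = -13/3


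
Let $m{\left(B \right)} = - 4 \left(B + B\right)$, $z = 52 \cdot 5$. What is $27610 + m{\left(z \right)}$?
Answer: $25530$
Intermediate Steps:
$z = 260$
$m{\left(B \right)} = - 8 B$ ($m{\left(B \right)} = - 4 \cdot 2 B = - 8 B$)
$27610 + m{\left(z \right)} = 27610 - 2080 = 25530$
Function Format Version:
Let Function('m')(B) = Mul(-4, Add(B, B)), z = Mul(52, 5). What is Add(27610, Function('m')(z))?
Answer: 25530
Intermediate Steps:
z = 260
Function('m')(B) = Mul(-8, B) (Function('m')(B) = Mul(-4, Mul(2, B)) = Mul(-8, B))
Add(27610, Function('m')(z)) = Add(27610, Mul(-8, 260)) = Add(27610, -2080) = 25530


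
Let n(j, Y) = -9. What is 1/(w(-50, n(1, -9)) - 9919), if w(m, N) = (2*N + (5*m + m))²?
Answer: 1/91205 ≈ 1.0964e-5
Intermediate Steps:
w(m, N) = (2*N + 6*m)²
1/(w(-50, n(1, -9)) - 9919) = 1/(4*(-9 + 3*(-50))² - 9919) = 1/(4*(-9 - 150)² - 9919) = 1/(4*(-159)² - 9919) = 1/(4*25281 - 9919) = 1/(101124 - 9919) = 1/91205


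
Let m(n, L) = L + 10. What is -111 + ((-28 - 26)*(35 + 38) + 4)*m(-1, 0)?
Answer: -39491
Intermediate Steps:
m(n, L) = 10 + L
-111 + ((-28 - 26)*(35 + 38) + 4)*m(-1, 0) = -111 + ((-28 - 26)*(35 + 38) + 4)*(10 + 0) = -111 + (-54*73 + 4)*10 = -111 + (-3942 + 4)*10 = -111 - 3938*10 = -111 - 39380 = -39491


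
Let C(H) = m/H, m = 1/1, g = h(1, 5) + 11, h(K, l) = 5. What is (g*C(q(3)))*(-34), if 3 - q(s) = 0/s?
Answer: -544/3 ≈ -181.33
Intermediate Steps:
q(s) = 3 (q(s) = 3 - 0/s = 3 - 1*0 = 3 + 0 = 3)
g = 16 (g = 5 + 11 = 16)
m = 1
C(H) = 1/H
(g*C(q(3)))*(-34) = (16/3)*(-34) = -544/3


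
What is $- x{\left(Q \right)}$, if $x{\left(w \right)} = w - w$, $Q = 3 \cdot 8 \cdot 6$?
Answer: $0$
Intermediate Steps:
$Q = 144$ ($Q = 24 \cdot 6 = 144$)
$x{\left(w \right)} = 0$
$- x{\left(Q \right)} = \left(-1\right) 0 = 0$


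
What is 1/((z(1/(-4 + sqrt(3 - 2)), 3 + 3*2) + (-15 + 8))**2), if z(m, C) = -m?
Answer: 9/400 ≈ 0.022500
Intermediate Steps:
1/((z(1/(-4 + sqrt(3 - 2)), 3 + 3*2) + (-15 + 8))**2) = 1/((-1/(-4 + sqrt(3 - 2)) + (-15 + 8))**2) = 1/((-1/(-4 + sqrt(1)) - 7)**2) = 1/((-1/(-4 + 1) - 7)**2) = 1/((-1/(-3) - 7)**2) = 1/((-1*(-1/3) - 7)**2) = 1/((1/3 - 7)**2) = 1/((-20/3)**2) = 1/(400/9) = 9/400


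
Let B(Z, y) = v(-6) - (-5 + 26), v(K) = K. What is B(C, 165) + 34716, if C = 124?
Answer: 34689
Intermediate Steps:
B(Z, y) = -27 (B(Z, y) = -6 - (-5 + 26) = -6 - 1*21 = -6 - 21 = -27)
B(C, 165) + 34716 = -27 + 34716 = 34689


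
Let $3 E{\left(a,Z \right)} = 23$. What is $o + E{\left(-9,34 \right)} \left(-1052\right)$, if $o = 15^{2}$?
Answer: $- \frac{23521}{3} \approx -7840.3$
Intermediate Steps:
$E{\left(a,Z \right)} = \frac{23}{3}$ ($E{\left(a,Z \right)} = \frac{1}{3} \cdot 23 = \frac{23}{3}$)
$o = 225$
$o + E{\left(-9,34 \right)} \left(-1052\right) = 225 + \frac{23}{3} \left(-1052\right) = 225 - \frac{24196}{3} = - \frac{23521}{3}$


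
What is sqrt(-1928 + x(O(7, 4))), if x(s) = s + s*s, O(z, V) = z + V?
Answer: 2*I*sqrt(449) ≈ 42.379*I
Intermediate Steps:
O(z, V) = V + z
x(s) = s + s**2
sqrt(-1928 + x(O(7, 4))) = sqrt(-1928 + (4 + 7)*(1 + (4 + 7))) = sqrt(-1928 + 11*(1 + 11)) = sqrt(-1928 + 11*12) = sqrt(-1928 + 132) = sqrt(-1796) = 2*I*sqrt(449)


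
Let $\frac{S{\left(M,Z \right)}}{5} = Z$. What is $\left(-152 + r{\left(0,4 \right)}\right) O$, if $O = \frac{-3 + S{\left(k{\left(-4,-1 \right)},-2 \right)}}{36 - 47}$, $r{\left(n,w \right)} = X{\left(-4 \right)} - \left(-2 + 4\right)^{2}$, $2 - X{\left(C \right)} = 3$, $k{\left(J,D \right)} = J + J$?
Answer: $- \frac{2041}{11} \approx -185.55$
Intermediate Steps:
$k{\left(J,D \right)} = 2 J$
$S{\left(M,Z \right)} = 5 Z$
$X{\left(C \right)} = -1$ ($X{\left(C \right)} = 2 - 3 = -1$)
$r{\left(n,w \right)} = -5$ ($r{\left(n,w \right)} = -1 - \left(-2 + 4\right)^{2} = -1 - 2^{2} = -1 - 4 = -5$)
$O = \frac{13}{11}$ ($O = \frac{-3 + 5 \left(-2\right)}{36 - 47} = \frac{-3 - 10}{-11} = \left(-13\right) \left(- \frac{1}{11}\right) = \frac{13}{11} \approx 1.1818$)
$\left(-152 + r{\left(0,4 \right)}\right) O = \left(-152 - 5\right) \frac{13}{11} = \left(-157\right) \frac{13}{11} = - \frac{2041}{11}$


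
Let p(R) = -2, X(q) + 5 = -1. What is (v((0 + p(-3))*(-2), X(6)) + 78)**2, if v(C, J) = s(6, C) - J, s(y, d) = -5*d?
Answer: 4096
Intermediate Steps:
X(q) = -6 (X(q) = -5 - 1 = -6)
v(C, J) = -J - 5*C (v(C, J) = -5*C - J = -J - 5*C)
(v((0 + p(-3))*(-2), X(6)) + 78)**2 = ((-1*(-6) - 5*(0 - 2)*(-2)) + 78)**2 = ((6 - (-10)*(-2)) + 78)**2 = ((6 - 5*4) + 78)**2 = ((6 - 20) + 78)**2 = (-14 + 78)**2 = 64**2 = 4096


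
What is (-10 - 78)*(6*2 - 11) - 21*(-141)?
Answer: 2873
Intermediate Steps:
(-10 - 78)*(6*2 - 11) - 21*(-141) = -88*(12 - 11) + 2961 = -88*1 + 2961 = -88 + 2961 = 2873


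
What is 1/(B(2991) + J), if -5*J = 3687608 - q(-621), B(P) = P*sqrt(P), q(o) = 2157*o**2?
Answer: 4140700145/685815238688914066 - 74775*sqrt(2991)/685815238688914066 ≈ 6.0317e-9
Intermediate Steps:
B(P) = P**(3/2)
J = 828140029/5 (J = -(3687608 - 2157*(-621)**2)/5 = -(3687608 - 2157*385641)/5 = -(3687608 - 1*831827637)/5 = -(3687608 - 831827637)/5 = -1/5*(-828140029) = 828140029/5 ≈ 1.6563e+8)
1/(B(2991) + J) = 1/(2991**(3/2) + 828140029/5) = 1/(2991*sqrt(2991) + 828140029/5) = 1/(828140029/5 + 2991*sqrt(2991))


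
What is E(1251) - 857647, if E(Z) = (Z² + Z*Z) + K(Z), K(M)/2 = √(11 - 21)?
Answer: 2272355 + 2*I*√10 ≈ 2.2724e+6 + 6.3246*I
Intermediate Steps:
K(M) = 2*I*√10 (K(M) = 2*√(11 - 21) = 2*√(-10) = 2*(I*√10) = 2*I*√10)
E(Z) = 2*Z² + 2*I*√10 (E(Z) = (Z² + Z*Z) + 2*I*√10 = (Z² + Z²) + 2*I*√10 = 2*Z² + 2*I*√10)
E(1251) - 857647 = (2*1251² + 2*I*√10) - 857647 = (2*1565001 + 2*I*√10) - 857647 = (3130002 + 2*I*√10) - 857647 = 2272355 + 2*I*√10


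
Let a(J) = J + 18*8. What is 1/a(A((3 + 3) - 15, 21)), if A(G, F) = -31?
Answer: 1/113 ≈ 0.0088496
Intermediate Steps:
a(J) = 144 + J (a(J) = J + 144 = 144 + J)
1/a(A((3 + 3) - 15, 21)) = 1/(144 - 31) = 1/113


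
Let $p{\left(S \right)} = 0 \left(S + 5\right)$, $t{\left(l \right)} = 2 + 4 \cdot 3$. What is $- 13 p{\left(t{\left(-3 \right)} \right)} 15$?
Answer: $0$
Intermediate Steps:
$t{\left(l \right)} = 14$ ($t{\left(l \right)} = 2 + 12 = 14$)
$p{\left(S \right)} = 0$ ($p{\left(S \right)} = 0 \left(5 + S\right) = 0$)
$- 13 p{\left(t{\left(-3 \right)} \right)} 15 = \left(-13\right) 0 \cdot 15 = 0 \cdot 15 = 0$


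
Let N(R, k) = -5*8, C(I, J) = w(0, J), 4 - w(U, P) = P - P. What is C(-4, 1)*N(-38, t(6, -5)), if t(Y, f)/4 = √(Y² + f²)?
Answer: -160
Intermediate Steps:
w(U, P) = 4 (w(U, P) = 4 - (P - P) = 4 - 1*0 = 4 + 0 = 4)
t(Y, f) = 4*√(Y² + f²)
C(I, J) = 4
N(R, k) = -40
C(-4, 1)*N(-38, t(6, -5)) = 4*(-40) = -160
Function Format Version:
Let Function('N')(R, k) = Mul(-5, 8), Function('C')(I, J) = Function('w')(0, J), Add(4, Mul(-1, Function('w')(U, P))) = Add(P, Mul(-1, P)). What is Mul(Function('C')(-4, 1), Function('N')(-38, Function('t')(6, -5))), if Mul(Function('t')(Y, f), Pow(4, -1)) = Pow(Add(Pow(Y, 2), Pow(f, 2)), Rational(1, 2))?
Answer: -160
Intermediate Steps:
Function('w')(U, P) = 4 (Function('w')(U, P) = Add(4, Mul(-1, Add(P, Mul(-1, P)))) = Add(4, Mul(-1, 0)) = Add(4, 0) = 4)
Function('t')(Y, f) = Mul(4, Pow(Add(Pow(Y, 2), Pow(f, 2)), Rational(1, 2)))
Function('C')(I, J) = 4
Function('N')(R, k) = -40
Mul(Function('C')(-4, 1), Function('N')(-38, Function('t')(6, -5))) = Mul(4, -40) = -160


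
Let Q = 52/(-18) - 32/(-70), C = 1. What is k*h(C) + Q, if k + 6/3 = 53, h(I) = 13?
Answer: 208079/315 ≈ 660.57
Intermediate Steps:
k = 51 (k = -2 + 53 = 51)
Q = -766/315 (Q = 52*(-1/18) - 32*(-1/70) = -26/9 + 16/35 = -766/315 ≈ -2.4317)
k*h(C) + Q = 51*13 - 766/315 = 663 - 766/315 = 208079/315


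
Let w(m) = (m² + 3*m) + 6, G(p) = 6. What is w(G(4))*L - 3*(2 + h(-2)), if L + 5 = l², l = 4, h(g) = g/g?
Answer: 651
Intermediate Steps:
h(g) = 1
w(m) = 6 + m² + 3*m
L = 11 (L = -5 + 4² = -5 + 16 = 11)
w(G(4))*L - 3*(2 + h(-2)) = (6 + 6² + 3*6)*11 - 3*(2 + 1) = (6 + 36 + 18)*11 - 3*3 = 60*11 - 9 = 660 - 9 = 651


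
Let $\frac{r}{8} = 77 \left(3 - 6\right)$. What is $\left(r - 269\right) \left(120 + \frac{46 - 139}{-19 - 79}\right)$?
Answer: $- \frac{25092801}{98} \approx -2.5605 \cdot 10^{5}$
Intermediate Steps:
$r = -1848$ ($r = 8 \cdot 77 \left(3 - 6\right) = 8 \cdot 77 \left(-3\right) = 8 \left(-231\right) = -1848$)
$\left(r - 269\right) \left(120 + \frac{46 - 139}{-19 - 79}\right) = \left(-1848 - 269\right) \left(120 + \frac{46 - 139}{-19 - 79}\right) = - 2117 \left(120 - \frac{93}{-98}\right) = - 2117 \left(120 - - \frac{93}{98}\right) = - 2117 \left(120 + \frac{93}{98}\right) = \left(-2117\right) \frac{11853}{98} = - \frac{25092801}{98}$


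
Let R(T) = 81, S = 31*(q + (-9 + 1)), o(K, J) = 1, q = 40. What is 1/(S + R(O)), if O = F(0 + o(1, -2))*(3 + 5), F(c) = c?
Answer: 1/1073 ≈ 0.00093197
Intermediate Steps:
S = 992 (S = 31*(40 + (-9 + 1)) = 31*(40 - 8) = 31*32 = 992)
O = 8 (O = (0 + 1)*(3 + 5) = 1*8 = 8)
1/(S + R(O)) = 1/(992 + 81) = 1/1073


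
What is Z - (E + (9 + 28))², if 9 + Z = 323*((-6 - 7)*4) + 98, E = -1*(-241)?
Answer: -93991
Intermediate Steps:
E = 241
Z = -16707 (Z = -9 + (323*((-6 - 7)*4) + 98) = -9 + (323*(-13*4) + 98) = -9 + (323*(-52) + 98) = -9 + (-16796 + 98) = -9 - 16698 = -16707)
Z - (E + (9 + 28))² = -16707 - (241 + (9 + 28))² = -16707 - (241 + 37)² = -16707 - 1*278² = -16707 - 1*77284 = -16707 - 77284 = -93991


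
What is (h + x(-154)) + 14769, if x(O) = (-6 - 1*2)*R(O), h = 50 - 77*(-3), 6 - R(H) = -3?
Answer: 14978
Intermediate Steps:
R(H) = 9 (R(H) = 6 - 1*(-3) = 6 + 3 = 9)
h = 281 (h = 50 + 231 = 281)
x(O) = -72 (x(O) = (-6 - 1*2)*9 = (-6 - 2)*9 = -8*9 = -72)
(h + x(-154)) + 14769 = (281 - 72) + 14769 = 209 + 14769 = 14978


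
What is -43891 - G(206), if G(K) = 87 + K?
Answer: -44184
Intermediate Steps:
-43891 - G(206) = -43891 - (87 + 206) = -43891 - 1*293 = -43891 - 293 = -44184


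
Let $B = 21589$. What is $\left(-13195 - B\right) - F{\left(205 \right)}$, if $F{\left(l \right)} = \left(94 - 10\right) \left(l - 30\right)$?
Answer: $-49484$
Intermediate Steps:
$F{\left(l \right)} = -2520 + 84 l$ ($F{\left(l \right)} = 84 \left(-30 + l\right) = -2520 + 84 l$)
$\left(-13195 - B\right) - F{\left(205 \right)} = \left(-13195 - 21589\right) - \left(-2520 + 84 \cdot 205\right) = \left(-13195 - 21589\right) - \left(-2520 + 17220\right) = -34784 - 14700 = -49484$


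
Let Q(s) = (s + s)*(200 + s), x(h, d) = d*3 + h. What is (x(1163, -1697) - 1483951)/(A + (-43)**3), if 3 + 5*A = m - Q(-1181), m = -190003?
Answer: 7439395/2904663 ≈ 2.5612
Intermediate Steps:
x(h, d) = h + 3*d (x(h, d) = 3*d + h = h + 3*d)
Q(s) = 2*s*(200 + s) (Q(s) = (2*s)*(200 + s) = 2*s*(200 + s))
A = -2507128/5 (A = -3/5 + (-190003 - 2*(-1181)*(200 - 1181))/5 = -3/5 + (-190003 - 2*(-1181)*(-981))/5 = -3/5 + (-190003 - 1*2317122)/5 = -3/5 + (-190003 - 2317122)/5 = -3/5 + (1/5)*(-2507125) = -3/5 - 501425 = -2507128/5 ≈ -5.0143e+5)
(x(1163, -1697) - 1483951)/(A + (-43)**3) = ((1163 + 3*(-1697)) - 1483951)/(-2507128/5 + (-43)**3) = ((1163 - 5091) - 1483951)/(-2507128/5 - 79507) = (-3928 - 1483951)/(-2904663/5) = -1487879*(-5/2904663) = 7439395/2904663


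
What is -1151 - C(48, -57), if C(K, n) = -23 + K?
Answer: -1176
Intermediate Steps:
-1151 - C(48, -57) = -1151 - (-23 + 48) = -1151 - 1*25 = -1151 - 25 = -1176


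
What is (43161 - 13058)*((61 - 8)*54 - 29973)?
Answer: -816122433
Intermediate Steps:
(43161 - 13058)*((61 - 8)*54 - 29973) = 30103*(53*54 - 29973) = 30103*(2862 - 29973) = 30103*(-27111) = -816122433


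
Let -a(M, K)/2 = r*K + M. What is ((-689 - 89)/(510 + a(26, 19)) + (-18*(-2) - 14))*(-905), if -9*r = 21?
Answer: -3054013/164 ≈ -18622.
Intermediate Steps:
r = -7/3 (r = -⅑*21 = -7/3 ≈ -2.3333)
a(M, K) = -2*M + 14*K/3 (a(M, K) = -2*(-7*K/3 + M) = -2*(M - 7*K/3) = -2*M + 14*K/3)
((-689 - 89)/(510 + a(26, 19)) + (-18*(-2) - 14))*(-905) = ((-689 - 89)/(510 + (-2*26 + (14/3)*19)) + (-18*(-2) - 14))*(-905) = (-778/(510 + (-52 + 266/3)) + (36 - 14))*(-905) = (-778/(510 + 110/3) + 22)*(-905) = (-778/1640/3 + 22)*(-905) = (-778*3/1640 + 22)*(-905) = (-1167/820 + 22)*(-905) = (16873/820)*(-905) = -3054013/164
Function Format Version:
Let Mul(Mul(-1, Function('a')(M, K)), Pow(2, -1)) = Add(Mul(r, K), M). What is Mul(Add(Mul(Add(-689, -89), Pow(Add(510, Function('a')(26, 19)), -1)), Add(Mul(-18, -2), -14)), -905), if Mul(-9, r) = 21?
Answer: Rational(-3054013, 164) ≈ -18622.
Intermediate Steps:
r = Rational(-7, 3) (r = Mul(Rational(-1, 9), 21) = Rational(-7, 3) ≈ -2.3333)
Function('a')(M, K) = Add(Mul(-2, M), Mul(Rational(14, 3), K)) (Function('a')(M, K) = Mul(-2, Add(Mul(Rational(-7, 3), K), M)) = Mul(-2, Add(M, Mul(Rational(-7, 3), K))) = Add(Mul(-2, M), Mul(Rational(14, 3), K)))
Mul(Add(Mul(Add(-689, -89), Pow(Add(510, Function('a')(26, 19)), -1)), Add(Mul(-18, -2), -14)), -905) = Mul(Add(Mul(Add(-689, -89), Pow(Add(510, Add(Mul(-2, 26), Mul(Rational(14, 3), 19))), -1)), Add(Mul(-18, -2), -14)), -905) = Mul(Add(Mul(-778, Pow(Add(510, Add(-52, Rational(266, 3))), -1)), Add(36, -14)), -905) = Mul(Add(Mul(-778, Pow(Add(510, Rational(110, 3)), -1)), 22), -905) = Mul(Add(Mul(-778, Pow(Rational(1640, 3), -1)), 22), -905) = Mul(Add(Mul(-778, Rational(3, 1640)), 22), -905) = Mul(Add(Rational(-1167, 820), 22), -905) = Mul(Rational(16873, 820), -905) = Rational(-3054013, 164)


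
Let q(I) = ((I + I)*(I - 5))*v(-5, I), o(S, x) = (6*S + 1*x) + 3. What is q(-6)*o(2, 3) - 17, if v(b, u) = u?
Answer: -14273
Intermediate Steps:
o(S, x) = 3 + x + 6*S (o(S, x) = (6*S + x) + 3 = (x + 6*S) + 3 = 3 + x + 6*S)
q(I) = 2*I²*(-5 + I) (q(I) = ((I + I)*(I - 5))*I = ((2*I)*(-5 + I))*I = (2*I*(-5 + I))*I = 2*I²*(-5 + I))
q(-6)*o(2, 3) - 17 = (2*(-6)²*(-5 - 6))*(3 + 3 + 6*2) - 17 = (2*36*(-11))*(3 + 3 + 12) - 17 = -792*18 - 17 = -14256 - 17 = -14273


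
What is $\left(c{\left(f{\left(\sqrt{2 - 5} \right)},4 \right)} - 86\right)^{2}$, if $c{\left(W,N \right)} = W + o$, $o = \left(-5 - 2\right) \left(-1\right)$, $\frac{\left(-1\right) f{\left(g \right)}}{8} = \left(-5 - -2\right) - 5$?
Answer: $225$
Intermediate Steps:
$f{\left(g \right)} = 64$ ($f{\left(g \right)} = - 8 \left(\left(-5 - -2\right) - 5\right) = - 8 \left(\left(-5 + 2\right) - 5\right) = - 8 \left(-3 - 5\right) = \left(-8\right) \left(-8\right) = 64$)
$o = 7$ ($o = \left(-7\right) \left(-1\right) = 7$)
$c{\left(W,N \right)} = 7 + W$ ($c{\left(W,N \right)} = W + 7 = 7 + W$)
$\left(c{\left(f{\left(\sqrt{2 - 5} \right)},4 \right)} - 86\right)^{2} = \left(\left(7 + 64\right) - 86\right)^{2} = \left(71 - 86\right)^{2} = \left(-15\right)^{2} = 225$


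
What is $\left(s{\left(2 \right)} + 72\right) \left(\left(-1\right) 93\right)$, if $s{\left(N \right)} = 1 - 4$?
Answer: $-6417$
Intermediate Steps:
$s{\left(N \right)} = -3$
$\left(s{\left(2 \right)} + 72\right) \left(\left(-1\right) 93\right) = \left(-3 + 72\right) \left(\left(-1\right) 93\right) = 69 \left(-93\right) = -6417$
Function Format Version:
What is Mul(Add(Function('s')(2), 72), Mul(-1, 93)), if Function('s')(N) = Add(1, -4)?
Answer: -6417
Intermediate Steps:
Function('s')(N) = -3
Mul(Add(Function('s')(2), 72), Mul(-1, 93)) = Mul(Add(-3, 72), Mul(-1, 93)) = Mul(69, -93) = -6417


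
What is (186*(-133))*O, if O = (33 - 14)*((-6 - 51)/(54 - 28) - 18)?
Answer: 123380775/13 ≈ 9.4908e+6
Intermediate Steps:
O = -9975/26 (O = 19*(-57/26 - 18) = 19*(-525/26) = -9975/26 ≈ -383.65)
(186*(-133))*O = (186*(-133))*(-9975/26) = -24738*(-9975/26) = 123380775/13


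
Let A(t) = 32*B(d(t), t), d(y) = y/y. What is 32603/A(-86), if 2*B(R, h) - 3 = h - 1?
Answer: -32603/1344 ≈ -24.258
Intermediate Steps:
d(y) = 1
B(R, h) = 1 + h/2 (B(R, h) = 3/2 + (h - 1)/2 = 3/2 + (-1 + h)/2 = 3/2 + (-1/2 + h/2) = 1 + h/2)
A(t) = 32 + 16*t (A(t) = 32*(1 + t/2) = 32 + 16*t)
32603/A(-86) = 32603/(32 + 16*(-86)) = 32603/(32 - 1376) = 32603/(-1344) = 32603*(-1/1344) = -32603/1344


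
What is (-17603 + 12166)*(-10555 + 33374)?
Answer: -124066903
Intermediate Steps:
(-17603 + 12166)*(-10555 + 33374) = -5437*22819 = -124066903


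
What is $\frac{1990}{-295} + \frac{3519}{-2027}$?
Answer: $- \frac{1014367}{119593} \approx -8.4818$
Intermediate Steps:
$\frac{1990}{-295} + \frac{3519}{-2027} = 1990 \left(- \frac{1}{295}\right) + 3519 \left(- \frac{1}{2027}\right) = - \frac{398}{59} - \frac{3519}{2027} = - \frac{1014367}{119593}$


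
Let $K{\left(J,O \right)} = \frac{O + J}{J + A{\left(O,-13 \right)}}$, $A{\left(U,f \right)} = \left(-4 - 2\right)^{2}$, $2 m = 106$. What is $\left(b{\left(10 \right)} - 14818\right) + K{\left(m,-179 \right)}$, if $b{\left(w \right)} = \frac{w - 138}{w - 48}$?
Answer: $- \frac{25053936}{1691} \approx -14816.0$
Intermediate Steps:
$m = 53$ ($m = \frac{1}{2} \cdot 106 = 53$)
$A{\left(U,f \right)} = 36$ ($A{\left(U,f \right)} = \left(-6\right)^{2} = 36$)
$K{\left(J,O \right)} = \frac{J + O}{36 + J}$ ($K{\left(J,O \right)} = \frac{O + J}{J + 36} = \frac{J + O}{36 + J}$)
$b{\left(w \right)} = \frac{-138 + w}{-48 + w}$
$\left(b{\left(10 \right)} - 14818\right) + K{\left(m,-179 \right)} = \left(\frac{-138 + 10}{-48 + 10} - 14818\right) + \frac{53 - 179}{36 + 53} = \left(\frac{1}{-38} \left(-128\right) - 14818\right) + \frac{1}{89} \left(-126\right) = \left(\left(- \frac{1}{38}\right) \left(-128\right) - 14818\right) + \frac{1}{89} \left(-126\right) = \left(\frac{64}{19} - 14818\right) - \frac{126}{89} = - \frac{281478}{19} - \frac{126}{89} = - \frac{25053936}{1691}$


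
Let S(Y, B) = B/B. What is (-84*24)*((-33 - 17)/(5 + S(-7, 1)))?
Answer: 16800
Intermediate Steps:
S(Y, B) = 1
(-84*24)*((-33 - 17)/(5 + S(-7, 1))) = (-84*24)*((-33 - 17)/(5 + 1)) = -(-100800)/6 = -2016*(-25/3) = 16800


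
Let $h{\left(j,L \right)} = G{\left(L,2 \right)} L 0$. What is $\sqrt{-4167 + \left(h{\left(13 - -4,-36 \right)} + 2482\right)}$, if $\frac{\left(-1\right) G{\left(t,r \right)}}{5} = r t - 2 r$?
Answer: $i \sqrt{1685} \approx 41.049 i$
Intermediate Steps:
$G{\left(t,r \right)} = 10 r - 5 r t$ ($G{\left(t,r \right)} = - 5 \left(r t - 2 r\right) = - 5 \left(- 2 r + r t\right) = 10 r - 5 r t$)
$h{\left(j,L \right)} = 0$ ($h{\left(j,L \right)} = 5 \cdot 2 \left(2 - L\right) L 0 = \left(20 - 10 L\right) L 0 = L \left(20 - 10 L\right) 0 = 0$)
$\sqrt{-4167 + \left(h{\left(13 - -4,-36 \right)} + 2482\right)} = \sqrt{-4167 + \left(0 + 2482\right)} = \sqrt{-4167 + 2482} = \sqrt{-1685} = i \sqrt{1685}$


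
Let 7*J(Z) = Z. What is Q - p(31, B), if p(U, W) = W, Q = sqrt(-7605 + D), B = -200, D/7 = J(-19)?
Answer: 200 + 2*I*sqrt(1906) ≈ 200.0 + 87.316*I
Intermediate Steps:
J(Z) = Z/7
D = -19 (D = 7*((1/7)*(-19)) = 7*(-19/7) = -19)
Q = 2*I*sqrt(1906) (Q = sqrt(-7605 - 19) = sqrt(-7624) = 2*I*sqrt(1906) ≈ 87.316*I)
Q - p(31, B) = 2*I*sqrt(1906) - 1*(-200) = 2*I*sqrt(1906) + 200 = 200 + 2*I*sqrt(1906)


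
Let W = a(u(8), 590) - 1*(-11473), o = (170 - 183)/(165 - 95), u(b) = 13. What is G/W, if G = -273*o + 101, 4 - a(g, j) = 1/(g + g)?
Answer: 19721/1492005 ≈ 0.013218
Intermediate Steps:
a(g, j) = 4 - 1/(2*g) (a(g, j) = 4 - 1/(g + g) = 4 - 1/(2*g))
o = -13/70 ≈ -0.18571
W = 298401/26 (W = (4 - ½/13) - 1*(-11473) = (4 - ½*1/13) + 11473 = (4 - 1/26) + 11473 = 103/26 + 11473 = 298401/26 ≈ 11477.)
G = 1517/10 (G = -273*(-13/70) + 101 = 507/10 + 101 = 1517/10 ≈ 151.70)
G/W = 1517/(10*(298401/26)) = (1517/10)*(26/298401) = 19721/1492005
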